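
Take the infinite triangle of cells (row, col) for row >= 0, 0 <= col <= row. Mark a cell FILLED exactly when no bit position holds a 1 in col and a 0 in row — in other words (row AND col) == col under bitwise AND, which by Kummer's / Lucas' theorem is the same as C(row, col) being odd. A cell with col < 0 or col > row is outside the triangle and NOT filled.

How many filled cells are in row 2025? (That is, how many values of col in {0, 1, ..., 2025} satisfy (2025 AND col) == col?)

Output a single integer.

Answer: 256

Derivation:
2025 in binary = 11111101001
popcount(2025) = number of 1-bits in 11111101001 = 8
A col c satisfies (2025 AND c) == c iff every set bit of c is also set in 2025; each of the 8 set bits of 2025 can independently be on or off in c.
count = 2^8 = 256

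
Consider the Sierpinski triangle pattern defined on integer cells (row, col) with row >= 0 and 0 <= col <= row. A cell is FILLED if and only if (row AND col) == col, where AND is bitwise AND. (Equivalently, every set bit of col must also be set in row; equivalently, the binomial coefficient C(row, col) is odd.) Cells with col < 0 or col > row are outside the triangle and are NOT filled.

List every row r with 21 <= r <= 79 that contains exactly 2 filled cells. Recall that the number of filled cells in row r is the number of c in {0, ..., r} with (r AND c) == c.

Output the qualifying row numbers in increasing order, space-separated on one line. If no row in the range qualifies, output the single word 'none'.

Answer: 32 64

Derivation:
Row r has 2^popcount(r) filled cells, so we need popcount(r) = log2(2) = 1.
Scan r = 21..79 and keep those with exactly 1 one-bits:
r=21=10101 popcount=3 -> skip
r=22=10110 popcount=3 -> skip
r=23=10111 popcount=4 -> skip
r=24=11000 popcount=2 -> skip
r=25=11001 popcount=3 -> skip
r=26=11010 popcount=3 -> skip
r=27=11011 popcount=4 -> skip
r=28=11100 popcount=3 -> skip
r=29=11101 popcount=4 -> skip
r=30=11110 popcount=4 -> skip
r=31=11111 popcount=5 -> skip
r=32=100000 popcount=1 -> KEEP
r=33=100001 popcount=2 -> skip
r=34=100010 popcount=2 -> skip
r=35=100011 popcount=3 -> skip
r=36=100100 popcount=2 -> skip
r=37=100101 popcount=3 -> skip
r=38=100110 popcount=3 -> skip
r=39=100111 popcount=4 -> skip
r=40=101000 popcount=2 -> skip
r=41=101001 popcount=3 -> skip
r=42=101010 popcount=3 -> skip
r=43=101011 popcount=4 -> skip
r=44=101100 popcount=3 -> skip
r=45=101101 popcount=4 -> skip
r=46=101110 popcount=4 -> skip
r=47=101111 popcount=5 -> skip
r=48=110000 popcount=2 -> skip
r=49=110001 popcount=3 -> skip
r=50=110010 popcount=3 -> skip
r=51=110011 popcount=4 -> skip
r=52=110100 popcount=3 -> skip
r=53=110101 popcount=4 -> skip
r=54=110110 popcount=4 -> skip
r=55=110111 popcount=5 -> skip
r=56=111000 popcount=3 -> skip
r=57=111001 popcount=4 -> skip
r=58=111010 popcount=4 -> skip
r=59=111011 popcount=5 -> skip
r=60=111100 popcount=4 -> skip
r=61=111101 popcount=5 -> skip
r=62=111110 popcount=5 -> skip
r=63=111111 popcount=6 -> skip
r=64=1000000 popcount=1 -> KEEP
r=65=1000001 popcount=2 -> skip
r=66=1000010 popcount=2 -> skip
r=67=1000011 popcount=3 -> skip
r=68=1000100 popcount=2 -> skip
r=69=1000101 popcount=3 -> skip
r=70=1000110 popcount=3 -> skip
r=71=1000111 popcount=4 -> skip
r=72=1001000 popcount=2 -> skip
r=73=1001001 popcount=3 -> skip
r=74=1001010 popcount=3 -> skip
r=75=1001011 popcount=4 -> skip
r=76=1001100 popcount=3 -> skip
r=77=1001101 popcount=4 -> skip
r=78=1001110 popcount=4 -> skip
r=79=1001111 popcount=5 -> skip
Kept rows: 32 64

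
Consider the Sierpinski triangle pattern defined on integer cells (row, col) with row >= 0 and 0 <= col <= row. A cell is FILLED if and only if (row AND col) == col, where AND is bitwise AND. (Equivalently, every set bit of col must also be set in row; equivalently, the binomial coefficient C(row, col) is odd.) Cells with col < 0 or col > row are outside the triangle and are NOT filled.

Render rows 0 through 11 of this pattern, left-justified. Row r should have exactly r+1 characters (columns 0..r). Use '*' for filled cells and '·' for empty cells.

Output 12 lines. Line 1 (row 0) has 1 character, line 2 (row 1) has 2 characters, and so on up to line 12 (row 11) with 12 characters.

Answer: *
**
*·*
****
*···*
**··**
*·*·*·*
********
*·······*
**······**
*·*·····*·*
****····****

Derivation:
r0=0: *
r1=1: **
r2=10: *·*
r3=11: ****
r4=100: *···*
r5=101: **··**
r6=110: *·*·*·*
r7=111: ********
r8=1000: *·······*
r9=1001: **······**
r10=1010: *·*·····*·*
r11=1011: ****····****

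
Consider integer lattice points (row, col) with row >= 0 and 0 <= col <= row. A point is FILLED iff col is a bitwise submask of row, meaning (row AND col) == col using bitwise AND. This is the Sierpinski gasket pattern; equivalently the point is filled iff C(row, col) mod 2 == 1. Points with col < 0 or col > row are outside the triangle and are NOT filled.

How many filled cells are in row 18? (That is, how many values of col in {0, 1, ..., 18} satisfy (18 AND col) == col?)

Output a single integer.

Answer: 4

Derivation:
18 in binary = 10010
popcount(18) = number of 1-bits in 10010 = 2
A col c satisfies (18 AND c) == c iff every set bit of c is also set in 18; each of the 2 set bits of 18 can independently be on or off in c.
count = 2^2 = 4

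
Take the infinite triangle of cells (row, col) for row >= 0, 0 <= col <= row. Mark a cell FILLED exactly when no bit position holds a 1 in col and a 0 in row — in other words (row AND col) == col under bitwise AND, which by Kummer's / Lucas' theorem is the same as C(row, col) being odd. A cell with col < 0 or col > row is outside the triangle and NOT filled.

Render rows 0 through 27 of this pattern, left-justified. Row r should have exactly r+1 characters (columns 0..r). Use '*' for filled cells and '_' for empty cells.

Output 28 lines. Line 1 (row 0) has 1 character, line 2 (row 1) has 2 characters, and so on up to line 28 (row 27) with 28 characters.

Answer: *
**
*_*
****
*___*
**__**
*_*_*_*
********
*_______*
**______**
*_*_____*_*
****____****
*___*___*___*
**__**__**__**
*_*_*_*_*_*_*_*
****************
*_______________*
**______________**
*_*_____________*_*
****____________****
*___*___________*___*
**__**__________**__**
*_*_*_*_________*_*_*_*
********________********
*_______*_______*_______*
**______**______**______**
*_*_____*_*_____*_*_____*_*
****____****____****____****

Derivation:
r0=0: *
r1=1: **
r2=10: *_*
r3=11: ****
r4=100: *___*
r5=101: **__**
r6=110: *_*_*_*
r7=111: ********
r8=1000: *_______*
r9=1001: **______**
r10=1010: *_*_____*_*
r11=1011: ****____****
r12=1100: *___*___*___*
r13=1101: **__**__**__**
r14=1110: *_*_*_*_*_*_*_*
r15=1111: ****************
r16=10000: *_______________*
r17=10001: **______________**
r18=10010: *_*_____________*_*
r19=10011: ****____________****
r20=10100: *___*___________*___*
r21=10101: **__**__________**__**
r22=10110: *_*_*_*_________*_*_*_*
r23=10111: ********________********
r24=11000: *_______*_______*_______*
r25=11001: **______**______**______**
r26=11010: *_*_____*_*_____*_*_____*_*
r27=11011: ****____****____****____****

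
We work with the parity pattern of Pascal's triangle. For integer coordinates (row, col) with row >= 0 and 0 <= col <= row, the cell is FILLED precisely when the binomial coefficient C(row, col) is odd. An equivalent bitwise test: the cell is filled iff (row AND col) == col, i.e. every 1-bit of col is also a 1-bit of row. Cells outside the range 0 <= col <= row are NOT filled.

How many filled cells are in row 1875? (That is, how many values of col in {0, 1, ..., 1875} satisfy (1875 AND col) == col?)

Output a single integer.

1875 in binary = 11101010011
popcount(1875) = number of 1-bits in 11101010011 = 7
A col c satisfies (1875 AND c) == c iff every set bit of c is also set in 1875; each of the 7 set bits of 1875 can independently be on or off in c.
count = 2^7 = 128

Answer: 128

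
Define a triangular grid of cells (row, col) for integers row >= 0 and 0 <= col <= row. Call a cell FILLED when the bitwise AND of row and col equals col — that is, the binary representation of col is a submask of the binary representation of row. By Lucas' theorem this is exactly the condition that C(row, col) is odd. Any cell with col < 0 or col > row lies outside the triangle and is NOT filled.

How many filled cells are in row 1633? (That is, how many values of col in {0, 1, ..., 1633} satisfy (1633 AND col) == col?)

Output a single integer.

Answer: 32

Derivation:
1633 in binary = 11001100001
popcount(1633) = number of 1-bits in 11001100001 = 5
A col c satisfies (1633 AND c) == c iff every set bit of c is also set in 1633; each of the 5 set bits of 1633 can independently be on or off in c.
count = 2^5 = 32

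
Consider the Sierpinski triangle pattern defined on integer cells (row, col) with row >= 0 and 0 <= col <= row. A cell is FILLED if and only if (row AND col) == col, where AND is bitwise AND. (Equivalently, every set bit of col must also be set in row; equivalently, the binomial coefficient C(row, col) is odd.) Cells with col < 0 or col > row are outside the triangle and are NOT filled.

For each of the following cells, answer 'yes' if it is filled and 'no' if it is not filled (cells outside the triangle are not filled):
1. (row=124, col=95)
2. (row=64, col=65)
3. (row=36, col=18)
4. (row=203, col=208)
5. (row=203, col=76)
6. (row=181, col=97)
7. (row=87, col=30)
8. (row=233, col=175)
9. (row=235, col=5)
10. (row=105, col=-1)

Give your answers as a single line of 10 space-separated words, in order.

(124,95): row=0b1111100, col=0b1011111, row AND col = 0b1011100 = 92; 92 != 95 -> empty
(64,65): col outside [0, 64] -> not filled
(36,18): row=0b100100, col=0b10010, row AND col = 0b0 = 0; 0 != 18 -> empty
(203,208): col outside [0, 203] -> not filled
(203,76): row=0b11001011, col=0b1001100, row AND col = 0b1001000 = 72; 72 != 76 -> empty
(181,97): row=0b10110101, col=0b1100001, row AND col = 0b100001 = 33; 33 != 97 -> empty
(87,30): row=0b1010111, col=0b11110, row AND col = 0b10110 = 22; 22 != 30 -> empty
(233,175): row=0b11101001, col=0b10101111, row AND col = 0b10101001 = 169; 169 != 175 -> empty
(235,5): row=0b11101011, col=0b101, row AND col = 0b1 = 1; 1 != 5 -> empty
(105,-1): col outside [0, 105] -> not filled

Answer: no no no no no no no no no no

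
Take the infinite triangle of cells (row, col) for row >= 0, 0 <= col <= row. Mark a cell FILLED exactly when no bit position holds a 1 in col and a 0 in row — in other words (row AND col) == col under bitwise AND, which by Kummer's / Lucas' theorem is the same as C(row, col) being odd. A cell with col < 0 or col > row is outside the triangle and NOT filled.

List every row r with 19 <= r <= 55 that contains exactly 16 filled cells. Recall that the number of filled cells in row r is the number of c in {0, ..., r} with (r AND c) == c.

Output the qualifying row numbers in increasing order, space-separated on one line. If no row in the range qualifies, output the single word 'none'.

Row r has 2^popcount(r) filled cells, so we need popcount(r) = log2(16) = 4.
Scan r = 19..55 and keep those with exactly 4 one-bits:
r=19=10011 popcount=3 -> skip
r=20=10100 popcount=2 -> skip
r=21=10101 popcount=3 -> skip
r=22=10110 popcount=3 -> skip
r=23=10111 popcount=4 -> KEEP
r=24=11000 popcount=2 -> skip
r=25=11001 popcount=3 -> skip
r=26=11010 popcount=3 -> skip
r=27=11011 popcount=4 -> KEEP
r=28=11100 popcount=3 -> skip
r=29=11101 popcount=4 -> KEEP
r=30=11110 popcount=4 -> KEEP
r=31=11111 popcount=5 -> skip
r=32=100000 popcount=1 -> skip
r=33=100001 popcount=2 -> skip
r=34=100010 popcount=2 -> skip
r=35=100011 popcount=3 -> skip
r=36=100100 popcount=2 -> skip
r=37=100101 popcount=3 -> skip
r=38=100110 popcount=3 -> skip
r=39=100111 popcount=4 -> KEEP
r=40=101000 popcount=2 -> skip
r=41=101001 popcount=3 -> skip
r=42=101010 popcount=3 -> skip
r=43=101011 popcount=4 -> KEEP
r=44=101100 popcount=3 -> skip
r=45=101101 popcount=4 -> KEEP
r=46=101110 popcount=4 -> KEEP
r=47=101111 popcount=5 -> skip
r=48=110000 popcount=2 -> skip
r=49=110001 popcount=3 -> skip
r=50=110010 popcount=3 -> skip
r=51=110011 popcount=4 -> KEEP
r=52=110100 popcount=3 -> skip
r=53=110101 popcount=4 -> KEEP
r=54=110110 popcount=4 -> KEEP
r=55=110111 popcount=5 -> skip
Kept rows: 23 27 29 30 39 43 45 46 51 53 54

Answer: 23 27 29 30 39 43 45 46 51 53 54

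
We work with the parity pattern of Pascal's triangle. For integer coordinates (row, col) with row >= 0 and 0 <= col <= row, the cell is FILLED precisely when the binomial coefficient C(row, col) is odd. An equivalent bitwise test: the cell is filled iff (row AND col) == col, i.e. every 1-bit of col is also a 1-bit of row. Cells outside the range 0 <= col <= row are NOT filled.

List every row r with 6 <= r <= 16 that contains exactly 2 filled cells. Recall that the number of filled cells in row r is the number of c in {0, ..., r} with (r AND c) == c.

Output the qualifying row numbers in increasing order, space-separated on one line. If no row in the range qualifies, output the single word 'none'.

Answer: 8 16

Derivation:
Row r has 2^popcount(r) filled cells, so we need popcount(r) = log2(2) = 1.
Scan r = 6..16 and keep those with exactly 1 one-bits:
r=6=110 popcount=2 -> skip
r=7=111 popcount=3 -> skip
r=8=1000 popcount=1 -> KEEP
r=9=1001 popcount=2 -> skip
r=10=1010 popcount=2 -> skip
r=11=1011 popcount=3 -> skip
r=12=1100 popcount=2 -> skip
r=13=1101 popcount=3 -> skip
r=14=1110 popcount=3 -> skip
r=15=1111 popcount=4 -> skip
r=16=10000 popcount=1 -> KEEP
Kept rows: 8 16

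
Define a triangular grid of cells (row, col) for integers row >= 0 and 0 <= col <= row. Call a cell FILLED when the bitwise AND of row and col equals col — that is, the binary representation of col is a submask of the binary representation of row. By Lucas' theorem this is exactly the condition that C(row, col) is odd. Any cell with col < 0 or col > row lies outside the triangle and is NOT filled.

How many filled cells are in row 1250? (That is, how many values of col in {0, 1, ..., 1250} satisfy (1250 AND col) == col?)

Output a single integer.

1250 in binary = 10011100010
popcount(1250) = number of 1-bits in 10011100010 = 5
A col c satisfies (1250 AND c) == c iff every set bit of c is also set in 1250; each of the 5 set bits of 1250 can independently be on or off in c.
count = 2^5 = 32

Answer: 32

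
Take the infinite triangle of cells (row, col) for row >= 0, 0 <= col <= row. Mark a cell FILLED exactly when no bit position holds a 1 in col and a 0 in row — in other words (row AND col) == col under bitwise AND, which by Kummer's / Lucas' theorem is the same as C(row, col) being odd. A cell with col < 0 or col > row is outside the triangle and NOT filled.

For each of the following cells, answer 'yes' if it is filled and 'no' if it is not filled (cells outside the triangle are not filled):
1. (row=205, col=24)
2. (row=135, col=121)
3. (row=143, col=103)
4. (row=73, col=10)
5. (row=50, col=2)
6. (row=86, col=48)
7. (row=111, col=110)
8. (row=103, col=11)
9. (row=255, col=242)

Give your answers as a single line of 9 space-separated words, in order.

Answer: no no no no yes no yes no yes

Derivation:
(205,24): row=0b11001101, col=0b11000, row AND col = 0b1000 = 8; 8 != 24 -> empty
(135,121): row=0b10000111, col=0b1111001, row AND col = 0b1 = 1; 1 != 121 -> empty
(143,103): row=0b10001111, col=0b1100111, row AND col = 0b111 = 7; 7 != 103 -> empty
(73,10): row=0b1001001, col=0b1010, row AND col = 0b1000 = 8; 8 != 10 -> empty
(50,2): row=0b110010, col=0b10, row AND col = 0b10 = 2; 2 == 2 -> filled
(86,48): row=0b1010110, col=0b110000, row AND col = 0b10000 = 16; 16 != 48 -> empty
(111,110): row=0b1101111, col=0b1101110, row AND col = 0b1101110 = 110; 110 == 110 -> filled
(103,11): row=0b1100111, col=0b1011, row AND col = 0b11 = 3; 3 != 11 -> empty
(255,242): row=0b11111111, col=0b11110010, row AND col = 0b11110010 = 242; 242 == 242 -> filled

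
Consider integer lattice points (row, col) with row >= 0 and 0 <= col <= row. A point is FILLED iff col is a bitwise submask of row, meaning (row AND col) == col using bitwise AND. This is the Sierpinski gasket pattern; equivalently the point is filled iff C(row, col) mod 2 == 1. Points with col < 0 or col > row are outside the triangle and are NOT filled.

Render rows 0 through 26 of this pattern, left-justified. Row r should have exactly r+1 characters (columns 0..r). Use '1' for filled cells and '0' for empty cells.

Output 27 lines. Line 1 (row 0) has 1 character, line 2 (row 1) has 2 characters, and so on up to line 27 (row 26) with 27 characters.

Answer: 1
11
101
1111
10001
110011
1010101
11111111
100000001
1100000011
10100000101
111100001111
1000100010001
11001100110011
101010101010101
1111111111111111
10000000000000001
110000000000000011
1010000000000000101
11110000000000001111
100010000000000010001
1100110000000000110011
10101010000000001010101
111111110000000011111111
1000000010000000100000001
11000000110000001100000011
101000001010000010100000101

Derivation:
r0=0: 1
r1=1: 11
r2=10: 101
r3=11: 1111
r4=100: 10001
r5=101: 110011
r6=110: 1010101
r7=111: 11111111
r8=1000: 100000001
r9=1001: 1100000011
r10=1010: 10100000101
r11=1011: 111100001111
r12=1100: 1000100010001
r13=1101: 11001100110011
r14=1110: 101010101010101
r15=1111: 1111111111111111
r16=10000: 10000000000000001
r17=10001: 110000000000000011
r18=10010: 1010000000000000101
r19=10011: 11110000000000001111
r20=10100: 100010000000000010001
r21=10101: 1100110000000000110011
r22=10110: 10101010000000001010101
r23=10111: 111111110000000011111111
r24=11000: 1000000010000000100000001
r25=11001: 11000000110000001100000011
r26=11010: 101000001010000010100000101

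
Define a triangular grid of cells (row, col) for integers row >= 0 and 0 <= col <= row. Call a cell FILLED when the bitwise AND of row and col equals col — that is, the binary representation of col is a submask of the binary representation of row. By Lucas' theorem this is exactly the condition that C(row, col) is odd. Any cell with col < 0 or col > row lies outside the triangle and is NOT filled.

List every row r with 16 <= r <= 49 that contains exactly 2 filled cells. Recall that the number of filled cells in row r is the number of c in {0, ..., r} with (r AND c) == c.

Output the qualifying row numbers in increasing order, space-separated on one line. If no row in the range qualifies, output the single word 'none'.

Answer: 16 32

Derivation:
Row r has 2^popcount(r) filled cells, so we need popcount(r) = log2(2) = 1.
Scan r = 16..49 and keep those with exactly 1 one-bits:
r=16=10000 popcount=1 -> KEEP
r=17=10001 popcount=2 -> skip
r=18=10010 popcount=2 -> skip
r=19=10011 popcount=3 -> skip
r=20=10100 popcount=2 -> skip
r=21=10101 popcount=3 -> skip
r=22=10110 popcount=3 -> skip
r=23=10111 popcount=4 -> skip
r=24=11000 popcount=2 -> skip
r=25=11001 popcount=3 -> skip
r=26=11010 popcount=3 -> skip
r=27=11011 popcount=4 -> skip
r=28=11100 popcount=3 -> skip
r=29=11101 popcount=4 -> skip
r=30=11110 popcount=4 -> skip
r=31=11111 popcount=5 -> skip
r=32=100000 popcount=1 -> KEEP
r=33=100001 popcount=2 -> skip
r=34=100010 popcount=2 -> skip
r=35=100011 popcount=3 -> skip
r=36=100100 popcount=2 -> skip
r=37=100101 popcount=3 -> skip
r=38=100110 popcount=3 -> skip
r=39=100111 popcount=4 -> skip
r=40=101000 popcount=2 -> skip
r=41=101001 popcount=3 -> skip
r=42=101010 popcount=3 -> skip
r=43=101011 popcount=4 -> skip
r=44=101100 popcount=3 -> skip
r=45=101101 popcount=4 -> skip
r=46=101110 popcount=4 -> skip
r=47=101111 popcount=5 -> skip
r=48=110000 popcount=2 -> skip
r=49=110001 popcount=3 -> skip
Kept rows: 16 32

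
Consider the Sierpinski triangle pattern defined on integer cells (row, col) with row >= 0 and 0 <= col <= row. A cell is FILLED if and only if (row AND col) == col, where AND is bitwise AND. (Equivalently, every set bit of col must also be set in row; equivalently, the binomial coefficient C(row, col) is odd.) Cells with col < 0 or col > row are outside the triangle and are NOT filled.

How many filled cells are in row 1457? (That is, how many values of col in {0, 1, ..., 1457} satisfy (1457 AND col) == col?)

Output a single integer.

1457 in binary = 10110110001
popcount(1457) = number of 1-bits in 10110110001 = 6
A col c satisfies (1457 AND c) == c iff every set bit of c is also set in 1457; each of the 6 set bits of 1457 can independently be on or off in c.
count = 2^6 = 64

Answer: 64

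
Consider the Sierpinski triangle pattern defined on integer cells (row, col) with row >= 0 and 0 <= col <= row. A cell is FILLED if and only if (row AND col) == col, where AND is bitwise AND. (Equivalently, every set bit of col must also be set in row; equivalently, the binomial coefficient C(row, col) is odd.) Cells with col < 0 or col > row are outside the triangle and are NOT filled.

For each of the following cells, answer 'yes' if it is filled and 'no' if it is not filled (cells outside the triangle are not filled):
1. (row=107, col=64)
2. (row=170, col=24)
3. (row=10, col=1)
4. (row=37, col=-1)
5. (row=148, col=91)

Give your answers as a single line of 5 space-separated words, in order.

Answer: yes no no no no

Derivation:
(107,64): row=0b1101011, col=0b1000000, row AND col = 0b1000000 = 64; 64 == 64 -> filled
(170,24): row=0b10101010, col=0b11000, row AND col = 0b1000 = 8; 8 != 24 -> empty
(10,1): row=0b1010, col=0b1, row AND col = 0b0 = 0; 0 != 1 -> empty
(37,-1): col outside [0, 37] -> not filled
(148,91): row=0b10010100, col=0b1011011, row AND col = 0b10000 = 16; 16 != 91 -> empty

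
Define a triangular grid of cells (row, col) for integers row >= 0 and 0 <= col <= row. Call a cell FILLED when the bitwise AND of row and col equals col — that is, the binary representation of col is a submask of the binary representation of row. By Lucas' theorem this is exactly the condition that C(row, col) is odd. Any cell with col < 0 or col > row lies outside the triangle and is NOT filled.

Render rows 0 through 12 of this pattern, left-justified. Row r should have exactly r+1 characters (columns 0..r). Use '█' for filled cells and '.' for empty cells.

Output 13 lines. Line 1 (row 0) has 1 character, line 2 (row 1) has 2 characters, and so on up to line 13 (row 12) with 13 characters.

Answer: █
██
█.█
████
█...█
██..██
█.█.█.█
████████
█.......█
██......██
█.█.....█.█
████....████
█...█...█...█

Derivation:
r0=0: █
r1=1: ██
r2=10: █.█
r3=11: ████
r4=100: █...█
r5=101: ██..██
r6=110: █.█.█.█
r7=111: ████████
r8=1000: █.......█
r9=1001: ██......██
r10=1010: █.█.....█.█
r11=1011: ████....████
r12=1100: █...█...█...█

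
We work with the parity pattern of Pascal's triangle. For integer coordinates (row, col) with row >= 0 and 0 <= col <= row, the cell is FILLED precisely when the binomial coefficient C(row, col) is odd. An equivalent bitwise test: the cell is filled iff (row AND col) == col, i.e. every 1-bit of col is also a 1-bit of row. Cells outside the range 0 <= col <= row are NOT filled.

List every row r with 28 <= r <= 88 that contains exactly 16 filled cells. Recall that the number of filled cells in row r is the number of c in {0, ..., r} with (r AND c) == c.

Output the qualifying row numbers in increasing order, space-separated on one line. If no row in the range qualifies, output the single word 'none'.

Row r has 2^popcount(r) filled cells, so we need popcount(r) = log2(16) = 4.
Scan r = 28..88 and keep those with exactly 4 one-bits:
r=28=11100 popcount=3 -> skip
r=29=11101 popcount=4 -> KEEP
r=30=11110 popcount=4 -> KEEP
r=31=11111 popcount=5 -> skip
r=32=100000 popcount=1 -> skip
r=33=100001 popcount=2 -> skip
r=34=100010 popcount=2 -> skip
r=35=100011 popcount=3 -> skip
r=36=100100 popcount=2 -> skip
r=37=100101 popcount=3 -> skip
r=38=100110 popcount=3 -> skip
r=39=100111 popcount=4 -> KEEP
r=40=101000 popcount=2 -> skip
r=41=101001 popcount=3 -> skip
r=42=101010 popcount=3 -> skip
r=43=101011 popcount=4 -> KEEP
r=44=101100 popcount=3 -> skip
r=45=101101 popcount=4 -> KEEP
r=46=101110 popcount=4 -> KEEP
r=47=101111 popcount=5 -> skip
r=48=110000 popcount=2 -> skip
r=49=110001 popcount=3 -> skip
r=50=110010 popcount=3 -> skip
r=51=110011 popcount=4 -> KEEP
r=52=110100 popcount=3 -> skip
r=53=110101 popcount=4 -> KEEP
r=54=110110 popcount=4 -> KEEP
r=55=110111 popcount=5 -> skip
r=56=111000 popcount=3 -> skip
r=57=111001 popcount=4 -> KEEP
r=58=111010 popcount=4 -> KEEP
r=59=111011 popcount=5 -> skip
r=60=111100 popcount=4 -> KEEP
r=61=111101 popcount=5 -> skip
r=62=111110 popcount=5 -> skip
r=63=111111 popcount=6 -> skip
r=64=1000000 popcount=1 -> skip
r=65=1000001 popcount=2 -> skip
r=66=1000010 popcount=2 -> skip
r=67=1000011 popcount=3 -> skip
r=68=1000100 popcount=2 -> skip
r=69=1000101 popcount=3 -> skip
r=70=1000110 popcount=3 -> skip
r=71=1000111 popcount=4 -> KEEP
r=72=1001000 popcount=2 -> skip
r=73=1001001 popcount=3 -> skip
r=74=1001010 popcount=3 -> skip
r=75=1001011 popcount=4 -> KEEP
r=76=1001100 popcount=3 -> skip
r=77=1001101 popcount=4 -> KEEP
r=78=1001110 popcount=4 -> KEEP
r=79=1001111 popcount=5 -> skip
r=80=1010000 popcount=2 -> skip
r=81=1010001 popcount=3 -> skip
r=82=1010010 popcount=3 -> skip
r=83=1010011 popcount=4 -> KEEP
r=84=1010100 popcount=3 -> skip
r=85=1010101 popcount=4 -> KEEP
r=86=1010110 popcount=4 -> KEEP
r=87=1010111 popcount=5 -> skip
r=88=1011000 popcount=3 -> skip
Kept rows: 29 30 39 43 45 46 51 53 54 57 58 60 71 75 77 78 83 85 86

Answer: 29 30 39 43 45 46 51 53 54 57 58 60 71 75 77 78 83 85 86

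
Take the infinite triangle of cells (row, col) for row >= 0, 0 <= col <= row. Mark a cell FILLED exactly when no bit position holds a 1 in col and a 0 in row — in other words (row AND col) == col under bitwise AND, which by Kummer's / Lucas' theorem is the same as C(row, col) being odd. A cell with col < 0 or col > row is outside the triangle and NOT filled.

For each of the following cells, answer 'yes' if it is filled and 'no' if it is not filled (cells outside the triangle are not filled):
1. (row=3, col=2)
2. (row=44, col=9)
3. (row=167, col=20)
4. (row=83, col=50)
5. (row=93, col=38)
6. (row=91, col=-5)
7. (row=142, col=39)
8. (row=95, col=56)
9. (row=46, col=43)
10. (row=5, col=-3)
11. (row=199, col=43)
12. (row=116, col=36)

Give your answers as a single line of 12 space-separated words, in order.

(3,2): row=0b11, col=0b10, row AND col = 0b10 = 2; 2 == 2 -> filled
(44,9): row=0b101100, col=0b1001, row AND col = 0b1000 = 8; 8 != 9 -> empty
(167,20): row=0b10100111, col=0b10100, row AND col = 0b100 = 4; 4 != 20 -> empty
(83,50): row=0b1010011, col=0b110010, row AND col = 0b10010 = 18; 18 != 50 -> empty
(93,38): row=0b1011101, col=0b100110, row AND col = 0b100 = 4; 4 != 38 -> empty
(91,-5): col outside [0, 91] -> not filled
(142,39): row=0b10001110, col=0b100111, row AND col = 0b110 = 6; 6 != 39 -> empty
(95,56): row=0b1011111, col=0b111000, row AND col = 0b11000 = 24; 24 != 56 -> empty
(46,43): row=0b101110, col=0b101011, row AND col = 0b101010 = 42; 42 != 43 -> empty
(5,-3): col outside [0, 5] -> not filled
(199,43): row=0b11000111, col=0b101011, row AND col = 0b11 = 3; 3 != 43 -> empty
(116,36): row=0b1110100, col=0b100100, row AND col = 0b100100 = 36; 36 == 36 -> filled

Answer: yes no no no no no no no no no no yes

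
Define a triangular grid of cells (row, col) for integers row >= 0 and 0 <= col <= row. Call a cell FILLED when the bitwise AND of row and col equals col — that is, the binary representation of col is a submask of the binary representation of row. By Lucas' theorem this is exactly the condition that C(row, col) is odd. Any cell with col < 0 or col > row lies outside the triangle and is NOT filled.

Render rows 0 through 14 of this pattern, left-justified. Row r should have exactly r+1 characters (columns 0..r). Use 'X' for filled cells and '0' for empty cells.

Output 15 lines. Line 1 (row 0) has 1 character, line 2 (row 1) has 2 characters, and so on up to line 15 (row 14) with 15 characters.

r0=0: X
r1=1: XX
r2=10: X0X
r3=11: XXXX
r4=100: X000X
r5=101: XX00XX
r6=110: X0X0X0X
r7=111: XXXXXXXX
r8=1000: X0000000X
r9=1001: XX000000XX
r10=1010: X0X00000X0X
r11=1011: XXXX0000XXXX
r12=1100: X000X000X000X
r13=1101: XX00XX00XX00XX
r14=1110: X0X0X0X0X0X0X0X

Answer: X
XX
X0X
XXXX
X000X
XX00XX
X0X0X0X
XXXXXXXX
X0000000X
XX000000XX
X0X00000X0X
XXXX0000XXXX
X000X000X000X
XX00XX00XX00XX
X0X0X0X0X0X0X0X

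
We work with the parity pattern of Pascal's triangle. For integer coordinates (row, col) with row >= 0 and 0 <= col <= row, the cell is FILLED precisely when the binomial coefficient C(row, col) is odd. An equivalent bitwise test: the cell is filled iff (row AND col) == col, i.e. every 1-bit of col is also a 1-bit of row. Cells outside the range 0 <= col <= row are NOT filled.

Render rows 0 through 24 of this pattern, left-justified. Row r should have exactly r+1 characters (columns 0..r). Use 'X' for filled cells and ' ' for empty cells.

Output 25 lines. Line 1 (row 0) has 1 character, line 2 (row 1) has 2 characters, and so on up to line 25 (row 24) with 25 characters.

Answer: X
XX
X X
XXXX
X   X
XX  XX
X X X X
XXXXXXXX
X       X
XX      XX
X X     X X
XXXX    XXXX
X   X   X   X
XX  XX  XX  XX
X X X X X X X X
XXXXXXXXXXXXXXXX
X               X
XX              XX
X X             X X
XXXX            XXXX
X   X           X   X
XX  XX          XX  XX
X X X X         X X X X
XXXXXXXX        XXXXXXXX
X       X       X       X

Derivation:
r0=0: X
r1=1: XX
r2=10: X X
r3=11: XXXX
r4=100: X   X
r5=101: XX  XX
r6=110: X X X X
r7=111: XXXXXXXX
r8=1000: X       X
r9=1001: XX      XX
r10=1010: X X     X X
r11=1011: XXXX    XXXX
r12=1100: X   X   X   X
r13=1101: XX  XX  XX  XX
r14=1110: X X X X X X X X
r15=1111: XXXXXXXXXXXXXXXX
r16=10000: X               X
r17=10001: XX              XX
r18=10010: X X             X X
r19=10011: XXXX            XXXX
r20=10100: X   X           X   X
r21=10101: XX  XX          XX  XX
r22=10110: X X X X         X X X X
r23=10111: XXXXXXXX        XXXXXXXX
r24=11000: X       X       X       X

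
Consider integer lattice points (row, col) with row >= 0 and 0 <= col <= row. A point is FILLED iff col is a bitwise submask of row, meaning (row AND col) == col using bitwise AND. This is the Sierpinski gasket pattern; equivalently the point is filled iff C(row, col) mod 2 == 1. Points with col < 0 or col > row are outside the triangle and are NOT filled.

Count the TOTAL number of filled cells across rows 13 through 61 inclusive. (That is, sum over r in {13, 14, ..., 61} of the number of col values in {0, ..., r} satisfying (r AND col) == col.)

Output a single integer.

Answer: 584

Derivation:
r13=1101 pc3: +8 =8
r14=1110 pc3: +8 =16
r15=1111 pc4: +16 =32
r16=10000 pc1: +2 =34
r17=10001 pc2: +4 =38
r18=10010 pc2: +4 =42
r19=10011 pc3: +8 =50
r20=10100 pc2: +4 =54
r21=10101 pc3: +8 =62
r22=10110 pc3: +8 =70
r23=10111 pc4: +16 =86
r24=11000 pc2: +4 =90
r25=11001 pc3: +8 =98
r26=11010 pc3: +8 =106
r27=11011 pc4: +16 =122
r28=11100 pc3: +8 =130
r29=11101 pc4: +16 =146
r30=11110 pc4: +16 =162
r31=11111 pc5: +32 =194
r32=100000 pc1: +2 =196
r33=100001 pc2: +4 =200
r34=100010 pc2: +4 =204
r35=100011 pc3: +8 =212
r36=100100 pc2: +4 =216
r37=100101 pc3: +8 =224
r38=100110 pc3: +8 =232
r39=100111 pc4: +16 =248
r40=101000 pc2: +4 =252
r41=101001 pc3: +8 =260
r42=101010 pc3: +8 =268
r43=101011 pc4: +16 =284
r44=101100 pc3: +8 =292
r45=101101 pc4: +16 =308
r46=101110 pc4: +16 =324
r47=101111 pc5: +32 =356
r48=110000 pc2: +4 =360
r49=110001 pc3: +8 =368
r50=110010 pc3: +8 =376
r51=110011 pc4: +16 =392
r52=110100 pc3: +8 =400
r53=110101 pc4: +16 =416
r54=110110 pc4: +16 =432
r55=110111 pc5: +32 =464
r56=111000 pc3: +8 =472
r57=111001 pc4: +16 =488
r58=111010 pc4: +16 =504
r59=111011 pc5: +32 =536
r60=111100 pc4: +16 =552
r61=111101 pc5: +32 =584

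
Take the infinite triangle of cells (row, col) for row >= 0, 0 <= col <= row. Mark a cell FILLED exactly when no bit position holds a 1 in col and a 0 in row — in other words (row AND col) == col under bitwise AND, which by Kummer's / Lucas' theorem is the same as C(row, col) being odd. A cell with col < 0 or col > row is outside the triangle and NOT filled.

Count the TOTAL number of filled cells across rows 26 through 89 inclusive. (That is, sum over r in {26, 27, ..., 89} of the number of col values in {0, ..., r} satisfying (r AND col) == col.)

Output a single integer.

Answer: 876

Derivation:
r26=11010 pc3: +8 =8
r27=11011 pc4: +16 =24
r28=11100 pc3: +8 =32
r29=11101 pc4: +16 =48
r30=11110 pc4: +16 =64
r31=11111 pc5: +32 =96
r32=100000 pc1: +2 =98
r33=100001 pc2: +4 =102
r34=100010 pc2: +4 =106
r35=100011 pc3: +8 =114
r36=100100 pc2: +4 =118
r37=100101 pc3: +8 =126
r38=100110 pc3: +8 =134
r39=100111 pc4: +16 =150
r40=101000 pc2: +4 =154
r41=101001 pc3: +8 =162
r42=101010 pc3: +8 =170
r43=101011 pc4: +16 =186
r44=101100 pc3: +8 =194
r45=101101 pc4: +16 =210
r46=101110 pc4: +16 =226
r47=101111 pc5: +32 =258
r48=110000 pc2: +4 =262
r49=110001 pc3: +8 =270
r50=110010 pc3: +8 =278
r51=110011 pc4: +16 =294
r52=110100 pc3: +8 =302
r53=110101 pc4: +16 =318
r54=110110 pc4: +16 =334
r55=110111 pc5: +32 =366
r56=111000 pc3: +8 =374
r57=111001 pc4: +16 =390
r58=111010 pc4: +16 =406
r59=111011 pc5: +32 =438
r60=111100 pc4: +16 =454
r61=111101 pc5: +32 =486
r62=111110 pc5: +32 =518
r63=111111 pc6: +64 =582
r64=1000000 pc1: +2 =584
r65=1000001 pc2: +4 =588
r66=1000010 pc2: +4 =592
r67=1000011 pc3: +8 =600
r68=1000100 pc2: +4 =604
r69=1000101 pc3: +8 =612
r70=1000110 pc3: +8 =620
r71=1000111 pc4: +16 =636
r72=1001000 pc2: +4 =640
r73=1001001 pc3: +8 =648
r74=1001010 pc3: +8 =656
r75=1001011 pc4: +16 =672
r76=1001100 pc3: +8 =680
r77=1001101 pc4: +16 =696
r78=1001110 pc4: +16 =712
r79=1001111 pc5: +32 =744
r80=1010000 pc2: +4 =748
r81=1010001 pc3: +8 =756
r82=1010010 pc3: +8 =764
r83=1010011 pc4: +16 =780
r84=1010100 pc3: +8 =788
r85=1010101 pc4: +16 =804
r86=1010110 pc4: +16 =820
r87=1010111 pc5: +32 =852
r88=1011000 pc3: +8 =860
r89=1011001 pc4: +16 =876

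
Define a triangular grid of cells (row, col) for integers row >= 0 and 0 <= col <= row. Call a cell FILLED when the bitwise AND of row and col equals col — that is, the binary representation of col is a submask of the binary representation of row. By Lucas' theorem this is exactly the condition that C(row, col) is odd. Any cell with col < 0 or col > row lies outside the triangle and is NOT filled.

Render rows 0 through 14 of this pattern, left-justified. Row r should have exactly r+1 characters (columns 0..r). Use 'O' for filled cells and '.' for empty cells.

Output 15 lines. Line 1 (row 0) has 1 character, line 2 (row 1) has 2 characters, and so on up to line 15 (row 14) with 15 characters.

Answer: O
OO
O.O
OOOO
O...O
OO..OO
O.O.O.O
OOOOOOOO
O.......O
OO......OO
O.O.....O.O
OOOO....OOOO
O...O...O...O
OO..OO..OO..OO
O.O.O.O.O.O.O.O

Derivation:
r0=0: O
r1=1: OO
r2=10: O.O
r3=11: OOOO
r4=100: O...O
r5=101: OO..OO
r6=110: O.O.O.O
r7=111: OOOOOOOO
r8=1000: O.......O
r9=1001: OO......OO
r10=1010: O.O.....O.O
r11=1011: OOOO....OOOO
r12=1100: O...O...O...O
r13=1101: OO..OO..OO..OO
r14=1110: O.O.O.O.O.O.O.O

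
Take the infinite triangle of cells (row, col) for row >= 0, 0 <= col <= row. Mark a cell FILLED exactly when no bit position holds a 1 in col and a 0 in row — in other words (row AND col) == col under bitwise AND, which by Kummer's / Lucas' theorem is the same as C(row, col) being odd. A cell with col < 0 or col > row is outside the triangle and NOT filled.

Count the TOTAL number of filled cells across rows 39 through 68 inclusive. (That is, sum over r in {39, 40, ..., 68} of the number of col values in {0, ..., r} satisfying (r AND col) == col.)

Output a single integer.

r39=100111 pc4: +16 =16
r40=101000 pc2: +4 =20
r41=101001 pc3: +8 =28
r42=101010 pc3: +8 =36
r43=101011 pc4: +16 =52
r44=101100 pc3: +8 =60
r45=101101 pc4: +16 =76
r46=101110 pc4: +16 =92
r47=101111 pc5: +32 =124
r48=110000 pc2: +4 =128
r49=110001 pc3: +8 =136
r50=110010 pc3: +8 =144
r51=110011 pc4: +16 =160
r52=110100 pc3: +8 =168
r53=110101 pc4: +16 =184
r54=110110 pc4: +16 =200
r55=110111 pc5: +32 =232
r56=111000 pc3: +8 =240
r57=111001 pc4: +16 =256
r58=111010 pc4: +16 =272
r59=111011 pc5: +32 =304
r60=111100 pc4: +16 =320
r61=111101 pc5: +32 =352
r62=111110 pc5: +32 =384
r63=111111 pc6: +64 =448
r64=1000000 pc1: +2 =450
r65=1000001 pc2: +4 =454
r66=1000010 pc2: +4 =458
r67=1000011 pc3: +8 =466
r68=1000100 pc2: +4 =470

Answer: 470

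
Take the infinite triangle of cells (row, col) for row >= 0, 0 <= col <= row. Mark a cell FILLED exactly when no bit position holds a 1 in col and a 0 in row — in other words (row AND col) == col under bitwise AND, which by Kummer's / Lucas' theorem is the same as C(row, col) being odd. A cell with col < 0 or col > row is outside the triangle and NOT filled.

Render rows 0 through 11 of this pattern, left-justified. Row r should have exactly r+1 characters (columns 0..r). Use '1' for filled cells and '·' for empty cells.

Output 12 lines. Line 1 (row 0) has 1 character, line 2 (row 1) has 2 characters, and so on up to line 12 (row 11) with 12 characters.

Answer: 1
11
1·1
1111
1···1
11··11
1·1·1·1
11111111
1·······1
11······11
1·1·····1·1
1111····1111

Derivation:
r0=0: 1
r1=1: 11
r2=10: 1·1
r3=11: 1111
r4=100: 1···1
r5=101: 11··11
r6=110: 1·1·1·1
r7=111: 11111111
r8=1000: 1·······1
r9=1001: 11······11
r10=1010: 1·1·····1·1
r11=1011: 1111····1111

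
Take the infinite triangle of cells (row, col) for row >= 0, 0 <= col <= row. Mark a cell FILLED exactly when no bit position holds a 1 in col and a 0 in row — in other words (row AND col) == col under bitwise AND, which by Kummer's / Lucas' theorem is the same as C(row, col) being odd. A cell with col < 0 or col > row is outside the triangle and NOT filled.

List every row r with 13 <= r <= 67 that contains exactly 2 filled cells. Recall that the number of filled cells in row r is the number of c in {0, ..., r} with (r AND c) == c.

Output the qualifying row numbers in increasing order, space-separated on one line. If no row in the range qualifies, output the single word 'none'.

Row r has 2^popcount(r) filled cells, so we need popcount(r) = log2(2) = 1.
Scan r = 13..67 and keep those with exactly 1 one-bits:
r=13=1101 popcount=3 -> skip
r=14=1110 popcount=3 -> skip
r=15=1111 popcount=4 -> skip
r=16=10000 popcount=1 -> KEEP
r=17=10001 popcount=2 -> skip
r=18=10010 popcount=2 -> skip
r=19=10011 popcount=3 -> skip
r=20=10100 popcount=2 -> skip
r=21=10101 popcount=3 -> skip
r=22=10110 popcount=3 -> skip
r=23=10111 popcount=4 -> skip
r=24=11000 popcount=2 -> skip
r=25=11001 popcount=3 -> skip
r=26=11010 popcount=3 -> skip
r=27=11011 popcount=4 -> skip
r=28=11100 popcount=3 -> skip
r=29=11101 popcount=4 -> skip
r=30=11110 popcount=4 -> skip
r=31=11111 popcount=5 -> skip
r=32=100000 popcount=1 -> KEEP
r=33=100001 popcount=2 -> skip
r=34=100010 popcount=2 -> skip
r=35=100011 popcount=3 -> skip
r=36=100100 popcount=2 -> skip
r=37=100101 popcount=3 -> skip
r=38=100110 popcount=3 -> skip
r=39=100111 popcount=4 -> skip
r=40=101000 popcount=2 -> skip
r=41=101001 popcount=3 -> skip
r=42=101010 popcount=3 -> skip
r=43=101011 popcount=4 -> skip
r=44=101100 popcount=3 -> skip
r=45=101101 popcount=4 -> skip
r=46=101110 popcount=4 -> skip
r=47=101111 popcount=5 -> skip
r=48=110000 popcount=2 -> skip
r=49=110001 popcount=3 -> skip
r=50=110010 popcount=3 -> skip
r=51=110011 popcount=4 -> skip
r=52=110100 popcount=3 -> skip
r=53=110101 popcount=4 -> skip
r=54=110110 popcount=4 -> skip
r=55=110111 popcount=5 -> skip
r=56=111000 popcount=3 -> skip
r=57=111001 popcount=4 -> skip
r=58=111010 popcount=4 -> skip
r=59=111011 popcount=5 -> skip
r=60=111100 popcount=4 -> skip
r=61=111101 popcount=5 -> skip
r=62=111110 popcount=5 -> skip
r=63=111111 popcount=6 -> skip
r=64=1000000 popcount=1 -> KEEP
r=65=1000001 popcount=2 -> skip
r=66=1000010 popcount=2 -> skip
r=67=1000011 popcount=3 -> skip
Kept rows: 16 32 64

Answer: 16 32 64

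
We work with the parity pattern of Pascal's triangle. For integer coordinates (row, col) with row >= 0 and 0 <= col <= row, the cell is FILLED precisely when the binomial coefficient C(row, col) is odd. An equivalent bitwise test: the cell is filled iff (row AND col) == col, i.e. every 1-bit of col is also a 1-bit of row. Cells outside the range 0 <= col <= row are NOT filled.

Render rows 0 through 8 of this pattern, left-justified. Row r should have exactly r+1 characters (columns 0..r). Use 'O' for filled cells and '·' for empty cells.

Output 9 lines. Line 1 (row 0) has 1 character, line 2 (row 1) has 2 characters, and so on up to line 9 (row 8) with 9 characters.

Answer: O
OO
O·O
OOOO
O···O
OO··OO
O·O·O·O
OOOOOOOO
O·······O

Derivation:
r0=0: O
r1=1: OO
r2=10: O·O
r3=11: OOOO
r4=100: O···O
r5=101: OO··OO
r6=110: O·O·O·O
r7=111: OOOOOOOO
r8=1000: O·······O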